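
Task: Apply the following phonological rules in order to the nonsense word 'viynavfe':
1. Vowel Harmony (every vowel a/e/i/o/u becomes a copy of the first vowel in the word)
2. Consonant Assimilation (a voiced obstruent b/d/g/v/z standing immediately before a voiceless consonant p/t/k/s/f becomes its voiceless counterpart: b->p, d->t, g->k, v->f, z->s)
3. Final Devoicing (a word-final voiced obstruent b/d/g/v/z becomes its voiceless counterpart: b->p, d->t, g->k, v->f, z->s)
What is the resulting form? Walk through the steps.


Starting form: 'viynavfe'
Rule 1: Vowel Harmony: all vowels become 'i' (matching first vowel). 'viynavfe' -> 'viynivfi'
Rule 2: Consonant Assimilation: voiced obstruent before voiceless consonant becomes voiceless ('vf' -> 'ff'). 'viynivfi' -> 'viyniffi'
Rule 3: Final Devoicing: the word ends in the vowel 'i', not a consonant. No change.
Final form: 'viyniffi'

viyniffi


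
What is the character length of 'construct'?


Spell out 'construct' and number each letter: c(1), o(2), n(3), s(4), t(5), r(6), u(7), c(8), t(9). Total: 9 letters.

9


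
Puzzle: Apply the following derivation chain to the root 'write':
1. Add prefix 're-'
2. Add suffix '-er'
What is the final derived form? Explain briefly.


Step 1: Add prefix 're-' to 'write' = 'rewrite'
Step 2: Add suffix '-er' to 'rewrite' = 'rewriter'

rewriter


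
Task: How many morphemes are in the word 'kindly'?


Decomposition: kind (root) + -ly (suffix) = 2 morpheme(s)

2 morphemes


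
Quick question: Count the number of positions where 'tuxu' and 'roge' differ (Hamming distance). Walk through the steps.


Alignment:
Position 1: 't' vs 'r' = DIFFER
Position 2: 'u' vs 'o' = DIFFER
Position 3: 'x' vs 'g' = DIFFER
Position 4: 'u' vs 'e' = DIFFER
Total differences: 4

4


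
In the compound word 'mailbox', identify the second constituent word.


Split 'mailbox' into 'mail' + 'box'. The second part is 'box'.

box


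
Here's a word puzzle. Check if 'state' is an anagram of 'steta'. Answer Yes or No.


Sorted letters of 'state': 'aestt'
Sorted letters of 'steta': 'aestt'
They match.

Yes


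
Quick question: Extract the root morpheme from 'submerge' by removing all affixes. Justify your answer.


Remove prefix 'sub' from 'submerge' to get root 'merge'.

merge


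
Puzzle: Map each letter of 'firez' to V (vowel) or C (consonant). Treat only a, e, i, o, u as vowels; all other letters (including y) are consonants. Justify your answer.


Letter mapping: f = C, i = V, r = C, e = V, z = C.

CVCVC


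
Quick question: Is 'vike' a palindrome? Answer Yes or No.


Forward: 'vike'
Reversed: 'ekiv'
They differ.

No


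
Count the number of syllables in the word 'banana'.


Break 'banana' into syllables: ba-na-na -> ba | na | na = 3 syllables

3 syllables


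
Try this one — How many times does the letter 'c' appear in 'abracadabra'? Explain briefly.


Letter 'c' in 'abracadabra': found at position(s) 5 = 1 occurrence(s).

1


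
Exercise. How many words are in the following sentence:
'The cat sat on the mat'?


Split into words: The | cat | sat | on | the | mat = 6 words.

6


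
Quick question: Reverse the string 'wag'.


Reverse 'wag' character by character: 'gaw'.

gaw


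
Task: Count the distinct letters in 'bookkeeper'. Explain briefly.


Unique letters in 'bookkeeper': {b, e, k, o, p, r} = 6 distinct letters.

6


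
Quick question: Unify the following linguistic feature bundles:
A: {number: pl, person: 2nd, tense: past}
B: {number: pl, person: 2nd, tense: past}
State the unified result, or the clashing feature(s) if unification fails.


Compare features:
number: A=pl vs B=pl -> unified: pl
person: A=2nd vs B=2nd -> unified: 2nd
tense: A=past vs B=past -> unified: past
No clashes found.

Unified: {number: pl, person: 2nd, tense: past}


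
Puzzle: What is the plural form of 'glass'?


Apply rule: Add -es (sibilant/fricative ending). 'glass' becomes 'glasses'.

glasses


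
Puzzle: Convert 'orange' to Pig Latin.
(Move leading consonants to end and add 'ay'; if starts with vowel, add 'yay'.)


'orange' starts with a vowel, so add 'yay': 'orangeyay'.

orangeyay


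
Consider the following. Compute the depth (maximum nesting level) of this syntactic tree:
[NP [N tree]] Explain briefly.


Count bracket nesting levels:
'[' at pos 0: depth = 1
'[' at pos 4: depth = 2
Maximum depth reached: 2

2


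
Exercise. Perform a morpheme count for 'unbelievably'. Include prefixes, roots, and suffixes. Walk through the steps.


Decomposition: un- (prefix) + believe (root) + -able (suffix) + -ly (suffix) = 4 morpheme(s)

4 morphemes


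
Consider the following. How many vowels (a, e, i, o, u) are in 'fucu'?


Vowels in 'fucu': u, u = 2 vowels.

2


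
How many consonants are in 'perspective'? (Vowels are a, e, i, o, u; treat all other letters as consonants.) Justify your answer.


Consonants in 'perspective': p, r, s, p, c, t, v = 7 consonants.

7


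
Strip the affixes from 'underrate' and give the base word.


Remove prefix 'under' from 'underrate' to get root 'rate'.

rate


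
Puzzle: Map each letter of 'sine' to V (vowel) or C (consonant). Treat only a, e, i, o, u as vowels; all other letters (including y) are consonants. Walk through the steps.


Letter mapping: s = C, i = V, n = C, e = V.

CVCV


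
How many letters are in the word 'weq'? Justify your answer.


Spell out 'weq' and number each letter: w(1), e(2), q(3). Total: 3 letters.

3


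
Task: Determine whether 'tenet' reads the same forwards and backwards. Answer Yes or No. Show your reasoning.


Forward: 'tenet'
Reversed: 'tenet'
They are identical.

Yes


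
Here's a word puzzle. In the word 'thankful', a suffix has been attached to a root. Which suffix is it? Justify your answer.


The word 'thankful' = 'thank' (root) + '-ful' (suffix). The suffix is '-ful'.

ful


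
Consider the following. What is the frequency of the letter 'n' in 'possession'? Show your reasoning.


Letter 'n' in 'possession': found at position(s) 10 = 1 occurrence(s).

1


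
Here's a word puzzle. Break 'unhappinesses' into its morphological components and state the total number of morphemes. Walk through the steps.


Step 1: Identify prefix: 'un' (meaning: not/reverse)
Step 2: Identify root: 'happy'
Step 3: Identify suffix(es): 'ness, es'
Decomposition: un- (prefix: not/reverse) + happy (root) + -ness (suffix: state of) + -es (plural)
Total morphemes: 4

4 morphemes (un- (prefix: not/reverse) + happy (root) + -ness (suffix: state of) + -es (plural))


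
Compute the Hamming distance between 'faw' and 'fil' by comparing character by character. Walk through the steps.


Alignment:
Position 1: 'f' vs 'f' = match
Position 2: 'a' vs 'i' = DIFFER
Position 3: 'w' vs 'l' = DIFFER
Total differences: 2

2


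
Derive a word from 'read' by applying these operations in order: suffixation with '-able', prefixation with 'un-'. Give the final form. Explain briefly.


Step 1: Add suffix '-able' to 'read' = 'readable'
Step 2: Add prefix 'un-' to 'readable' = 'unreadable'

unreadable


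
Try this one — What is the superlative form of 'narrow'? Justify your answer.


Apply superlative formation (add -est): 'narrow' -> 'narrowest'.

narrowest


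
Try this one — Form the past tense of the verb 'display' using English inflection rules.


Apply rule: Add -ed. 'display' becomes 'displayed'.

displayed


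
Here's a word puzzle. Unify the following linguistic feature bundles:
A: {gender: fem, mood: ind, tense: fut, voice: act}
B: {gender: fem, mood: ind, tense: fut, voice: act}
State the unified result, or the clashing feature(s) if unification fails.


Compare features:
gender: A=fem vs B=fem -> unified: fem
mood: A=ind vs B=ind -> unified: ind
tense: A=fut vs B=fut -> unified: fut
voice: A=act vs B=act -> unified: act
No clashes found.

Unified: {gender: fem, mood: ind, tense: fut, voice: act}


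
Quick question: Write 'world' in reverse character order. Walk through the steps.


Reverse 'world' character by character: 'dlrow'.

dlrow


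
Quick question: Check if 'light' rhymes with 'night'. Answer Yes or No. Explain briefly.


Rime (stressed vowel + following sounds) of 'light': -ight = /aɪt/
Rime of 'night': -ight = /aɪt/
/aɪt/ and /aɪt/ are the same ending sound, so the words rhyme.

Yes


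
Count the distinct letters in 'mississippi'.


Unique letters in 'mississippi': {i, m, p, s} = 4 distinct letters.

4


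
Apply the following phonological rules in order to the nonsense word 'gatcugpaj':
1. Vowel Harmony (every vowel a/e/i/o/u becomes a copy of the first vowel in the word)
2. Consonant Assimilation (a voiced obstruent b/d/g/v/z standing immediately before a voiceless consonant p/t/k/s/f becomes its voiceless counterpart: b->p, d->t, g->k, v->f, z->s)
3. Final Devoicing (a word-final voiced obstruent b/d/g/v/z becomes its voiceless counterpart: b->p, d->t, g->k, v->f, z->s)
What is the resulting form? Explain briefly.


Starting form: 'gatcugpaj'
Rule 1: Vowel Harmony: all vowels become 'a' (matching first vowel). 'gatcugpaj' -> 'gatcagpaj'
Rule 2: Consonant Assimilation: voiced obstruent before voiceless consonant becomes voiceless ('gp' -> 'kp'). 'gatcagpaj' -> 'gatcakpaj'
Rule 3: Final Devoicing: final consonant 'j' is not one of the voiced obstruents b/d/g/v/z. No change.
Final form: 'gatcakpaj'

gatcakpaj


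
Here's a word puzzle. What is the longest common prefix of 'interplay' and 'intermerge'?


Compare from the start: 5 characters match: 'inter'. Mismatch at position 6: 'p' vs 'm'.

inter


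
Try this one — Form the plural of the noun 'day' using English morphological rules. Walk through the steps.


Apply rule: Add -s. 'day' becomes 'days'.

days


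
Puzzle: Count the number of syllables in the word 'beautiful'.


Break 'beautiful' into syllables: beau-ti-ful -> beau | ti | ful = 3 syllables

3 syllables


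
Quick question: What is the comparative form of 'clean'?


Apply comparative formation (add -er): 'clean' -> 'cleaner'.

cleaner


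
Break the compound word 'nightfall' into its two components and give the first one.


Split 'nightfall' into 'night' + 'fall'. The first part is 'night'.

night


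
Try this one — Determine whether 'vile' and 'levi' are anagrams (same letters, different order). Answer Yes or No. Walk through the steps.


Sorted letters of 'vile': 'eilv'
Sorted letters of 'levi': 'eilv'
They match.

Yes


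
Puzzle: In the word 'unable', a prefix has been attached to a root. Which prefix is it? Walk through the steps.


The word 'unable' = 'un' (prefix) + 'able' (root). The prefix is 'un'.

un


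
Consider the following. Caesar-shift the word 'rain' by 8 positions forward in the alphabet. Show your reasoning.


Shift each letter by 8: r -> z, a -> i, i -> q, n -> v. Result: 'ziqv'.

ziqv


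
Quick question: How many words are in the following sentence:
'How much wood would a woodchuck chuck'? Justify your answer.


Split into words: How | much | wood | would | a | woodchuck | chuck = 7 words.

7


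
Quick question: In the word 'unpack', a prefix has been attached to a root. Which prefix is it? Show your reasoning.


The word 'unpack' = 'un' (prefix) + 'pack' (root). The prefix is 'un'.

un


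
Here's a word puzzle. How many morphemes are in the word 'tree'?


Decomposition: tree (free morpheme) = 1 morpheme(s)

1 morphemes


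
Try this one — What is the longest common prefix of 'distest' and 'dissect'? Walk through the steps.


Compare from the start: 3 characters match: 'dis'. Mismatch at position 4: 't' vs 's'.

dis


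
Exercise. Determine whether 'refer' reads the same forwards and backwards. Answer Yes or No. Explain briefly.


Forward: 'refer'
Reversed: 'refer'
They are identical.

Yes


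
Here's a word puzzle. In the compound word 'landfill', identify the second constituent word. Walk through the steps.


Split 'landfill' into 'land' + 'fill'. The second part is 'fill'.

fill


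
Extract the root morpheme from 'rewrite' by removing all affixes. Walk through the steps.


Remove prefix 're' from 'rewrite' to get root 'write'.

write


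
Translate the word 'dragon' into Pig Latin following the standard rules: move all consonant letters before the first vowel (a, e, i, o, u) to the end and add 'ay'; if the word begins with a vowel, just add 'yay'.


'dragon': move consonant cluster 'dr' to end and add 'ay': 'agondray'.

agondray


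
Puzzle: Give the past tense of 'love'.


Apply rule: Add -d (word ends in -e). 'love' becomes 'loved'.

loved


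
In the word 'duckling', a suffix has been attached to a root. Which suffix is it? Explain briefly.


The word 'duckling' = 'duck' (root) + '-ling' (suffix). The suffix is '-ling'.

ling


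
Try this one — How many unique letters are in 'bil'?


Unique letters in 'bil': {b, i, l} = 3 distinct letters.

3


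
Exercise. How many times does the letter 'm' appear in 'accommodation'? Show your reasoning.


Letter 'm' in 'accommodation': found at position(s) 5, 6 = 2 occurrence(s).

2


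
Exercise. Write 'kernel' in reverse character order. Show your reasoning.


Reverse 'kernel' character by character: 'lenrek'.

lenrek


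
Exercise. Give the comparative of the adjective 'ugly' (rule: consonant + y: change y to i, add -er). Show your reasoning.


Apply comparative formation (consonant + y: change y to i, add -er): 'ugly' -> 'uglier'.

uglier


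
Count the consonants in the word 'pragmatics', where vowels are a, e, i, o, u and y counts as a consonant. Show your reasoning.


Consonants in 'pragmatics': p, r, g, m, t, c, s = 7 consonants.

7


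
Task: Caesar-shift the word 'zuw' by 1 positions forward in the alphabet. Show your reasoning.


Shift each letter by 1: z -> a, u -> v, w -> x. Result: 'avx'.

avx


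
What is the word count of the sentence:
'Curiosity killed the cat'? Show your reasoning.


Split into words: Curiosity | killed | the | cat = 4 words.

4


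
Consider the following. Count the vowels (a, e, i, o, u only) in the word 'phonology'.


Vowels in 'phonology': o, o, o = 3 vowels.

3


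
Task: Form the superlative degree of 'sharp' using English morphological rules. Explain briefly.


Apply superlative formation (add -est): 'sharp' -> 'sharpest'.

sharpest


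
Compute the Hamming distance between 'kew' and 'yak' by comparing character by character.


Alignment:
Position 1: 'k' vs 'y' = DIFFER
Position 2: 'e' vs 'a' = DIFFER
Position 3: 'w' vs 'k' = DIFFER
Total differences: 3

3


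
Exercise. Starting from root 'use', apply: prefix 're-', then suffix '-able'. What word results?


Step 1: Add prefix 're-' to 'use' = 'reuse'
Step 2: Add suffix '-able' to 'reuse' = 'reusable'

reusable


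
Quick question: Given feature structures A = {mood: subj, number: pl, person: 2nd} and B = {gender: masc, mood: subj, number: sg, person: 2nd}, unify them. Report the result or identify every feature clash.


Compare features:
gender: A=_ vs B=masc -> unified: masc
mood: A=subj vs B=subj -> unified: subj
number: A=pl vs B=sg -> CLASH
person: A=2nd vs B=2nd -> unified: 2nd
Clash detected on feature 'number' (pl vs sg); unification fails.

CLASH on 'number' (pl vs sg)


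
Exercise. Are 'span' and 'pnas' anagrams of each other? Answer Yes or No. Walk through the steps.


Sorted letters of 'span': 'anps'
Sorted letters of 'pnas': 'anps'
They match.

Yes


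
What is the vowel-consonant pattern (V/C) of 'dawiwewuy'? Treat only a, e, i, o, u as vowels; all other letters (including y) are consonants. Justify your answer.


Letter mapping: d = C, a = V, w = C, i = V, w = C, e = V, w = C, u = V, y = C.

CVCVCVCVC


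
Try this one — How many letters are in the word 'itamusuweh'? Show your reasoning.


Spell out 'itamusuweh' and number each letter: i(1), t(2), a(3), m(4), u(5), s(6), u(7), w(8), e(9), h(10). Total: 10 letters.

10


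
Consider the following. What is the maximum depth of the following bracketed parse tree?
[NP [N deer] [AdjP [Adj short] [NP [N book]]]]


Count bracket nesting levels:
'[' at pos 0: depth = 1
'[' at pos 4: depth = 2
'[' at pos 13: depth = 2
'[' at pos 19: depth = 3
'[' at pos 31: depth = 3
'[' at pos 35: depth = 4
Maximum depth reached: 4

4


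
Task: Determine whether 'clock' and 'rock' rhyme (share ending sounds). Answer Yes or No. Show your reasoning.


Rime (stressed vowel + following sounds) of 'clock': -ock = /ɒk/
Rime of 'rock': -ock = /ɒk/
/ɒk/ and /ɒk/ are the same ending sound, so the words rhyme.

Yes


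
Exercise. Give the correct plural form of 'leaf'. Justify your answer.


Apply rule: Change -f to -ves. 'leaf' becomes 'leaves'.

leaves


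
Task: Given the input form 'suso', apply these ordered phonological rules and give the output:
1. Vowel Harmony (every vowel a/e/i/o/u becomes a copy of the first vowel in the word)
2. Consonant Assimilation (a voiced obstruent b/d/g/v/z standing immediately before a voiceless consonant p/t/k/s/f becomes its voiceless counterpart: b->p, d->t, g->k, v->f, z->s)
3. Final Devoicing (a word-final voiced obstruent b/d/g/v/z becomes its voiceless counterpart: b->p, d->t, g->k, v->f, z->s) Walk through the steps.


Starting form: 'suso'
Rule 1: Vowel Harmony: all vowels become 'u' (matching first vowel). 'suso' -> 'susu'
Rule 2: Consonant Assimilation: no voiced obstruent (b/d/g/v/z) stands immediately before a voiceless consonant (p/t/k/s/f). No change.
Rule 3: Final Devoicing: the word ends in the vowel 'u', not a consonant. No change.
Final form: 'susu'

susu


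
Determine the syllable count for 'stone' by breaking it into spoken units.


Break 'stone' into syllables: stone -> stone = 1 syllable

1 syllable


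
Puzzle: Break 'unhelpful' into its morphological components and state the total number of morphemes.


Step 1: Identify prefix: 'un' (meaning: not/reverse)
Step 2: Identify root: 'help'
Step 3: Identify suffix(es): 'ful'
Decomposition: un- (prefix: not/reverse) + help (root) + -ful (suffix: full of)
Total morphemes: 3

3 morphemes (un- (prefix: not/reverse) + help (root) + -ful (suffix: full of))


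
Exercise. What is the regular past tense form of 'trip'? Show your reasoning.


Apply rule: Double final consonant and add -ed. 'trip' becomes 'tripped'.

tripped


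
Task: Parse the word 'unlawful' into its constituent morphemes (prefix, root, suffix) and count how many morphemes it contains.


Step 1: Identify prefix: 'un' (meaning: not/reverse)
Step 2: Identify root: 'law'
Step 3: Identify suffix(es): 'ful'
Decomposition: un- (prefix: not/reverse) + law (root) + -ful (suffix: full of)
Total morphemes: 3

3 morphemes (un- (prefix: not/reverse) + law (root) + -ful (suffix: full of))


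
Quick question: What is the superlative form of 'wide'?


Apply superlative formation (ends in e: add -st): 'wide' -> 'widest'.

widest


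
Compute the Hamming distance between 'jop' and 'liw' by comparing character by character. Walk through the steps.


Alignment:
Position 1: 'j' vs 'l' = DIFFER
Position 2: 'o' vs 'i' = DIFFER
Position 3: 'p' vs 'w' = DIFFER
Total differences: 3

3


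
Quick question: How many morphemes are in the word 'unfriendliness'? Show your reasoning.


Decomposition: un- (prefix) + friend (root) + -ly (suffix) + -ness (suffix) = 4 morpheme(s)

4 morphemes


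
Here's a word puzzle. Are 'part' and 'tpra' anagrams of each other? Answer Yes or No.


Sorted letters of 'part': 'aprt'
Sorted letters of 'tpra': 'aprt'
They match.

Yes


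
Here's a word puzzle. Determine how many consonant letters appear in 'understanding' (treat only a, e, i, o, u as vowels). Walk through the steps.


Consonants in 'understanding': n, d, r, s, t, n, d, n, g = 9 consonants.

9


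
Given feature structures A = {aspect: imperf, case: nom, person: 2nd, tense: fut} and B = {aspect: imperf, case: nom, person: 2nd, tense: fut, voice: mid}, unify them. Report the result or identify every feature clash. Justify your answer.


Compare features:
aspect: A=imperf vs B=imperf -> unified: imperf
case: A=nom vs B=nom -> unified: nom
person: A=2nd vs B=2nd -> unified: 2nd
tense: A=fut vs B=fut -> unified: fut
voice: A=_ vs B=mid -> unified: mid
No clashes found.

Unified: {aspect: imperf, case: nom, person: 2nd, tense: fut, voice: mid}


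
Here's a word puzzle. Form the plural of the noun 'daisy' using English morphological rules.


Apply rule: Change -y to -ies (consonant + y). 'daisy' becomes 'daisies'.

daisies


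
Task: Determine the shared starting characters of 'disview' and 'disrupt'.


Compare from the start: 3 characters match: 'dis'. Mismatch at position 4: 'v' vs 'r'.

dis


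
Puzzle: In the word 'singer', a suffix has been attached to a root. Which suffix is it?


The word 'singer' = 'sing' (root) + '-er' (suffix). The suffix is '-er'.

er


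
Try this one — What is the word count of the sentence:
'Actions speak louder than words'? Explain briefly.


Split into words: Actions | speak | louder | than | words = 5 words.

5


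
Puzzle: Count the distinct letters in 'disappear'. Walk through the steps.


Unique letters in 'disappear': {a, d, e, i, p, r, s} = 7 distinct letters.

7


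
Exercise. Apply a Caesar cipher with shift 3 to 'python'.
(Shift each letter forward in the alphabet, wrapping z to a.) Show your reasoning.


Shift each letter by 3: p -> s, y -> b, t -> w, h -> k, o -> r, n -> q. Result: 'sbwkrq'.

sbwkrq


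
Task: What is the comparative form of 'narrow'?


Apply comparative formation (add -er): 'narrow' -> 'narrower'.

narrower


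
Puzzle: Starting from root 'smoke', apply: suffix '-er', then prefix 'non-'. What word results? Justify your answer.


Step 1: Add suffix '-er' to 'smoke' = 'smoker'
Step 2: Add prefix 'non-' to 'smoker' = 'nonsmoker'

nonsmoker


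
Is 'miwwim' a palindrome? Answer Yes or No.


Forward: 'miwwim'
Reversed: 'miwwim'
They are identical.

Yes


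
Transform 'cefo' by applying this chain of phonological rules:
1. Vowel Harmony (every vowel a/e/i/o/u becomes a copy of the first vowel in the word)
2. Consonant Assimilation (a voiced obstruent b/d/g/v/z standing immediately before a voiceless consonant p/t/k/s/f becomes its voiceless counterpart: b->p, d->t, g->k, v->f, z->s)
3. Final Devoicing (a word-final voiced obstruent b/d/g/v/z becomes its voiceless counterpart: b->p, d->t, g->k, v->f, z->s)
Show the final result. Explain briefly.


Starting form: 'cefo'
Rule 1: Vowel Harmony: all vowels become 'e' (matching first vowel). 'cefo' -> 'cefe'
Rule 2: Consonant Assimilation: no voiced obstruent (b/d/g/v/z) stands immediately before a voiceless consonant (p/t/k/s/f). No change.
Rule 3: Final Devoicing: the word ends in the vowel 'e', not a consonant. No change.
Final form: 'cefe'

cefe


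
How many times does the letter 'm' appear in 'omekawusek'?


Letter 'm' in 'omekawusek': found at position(s) 2 = 1 occurrence(s).

1


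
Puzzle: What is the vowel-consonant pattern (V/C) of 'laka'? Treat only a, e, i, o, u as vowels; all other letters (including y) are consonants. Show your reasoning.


Letter mapping: l = C, a = V, k = C, a = V.

CVCV


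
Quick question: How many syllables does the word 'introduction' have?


Break 'introduction' into syllables: in-tro-duc-tion -> in | tro | duc | tion = 4 syllables

4 syllables


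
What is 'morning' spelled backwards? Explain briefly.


Reverse 'morning' character by character: 'gninrom'.

gninrom


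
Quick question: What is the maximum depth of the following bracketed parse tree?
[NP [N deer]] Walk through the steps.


Count bracket nesting levels:
'[' at pos 0: depth = 1
'[' at pos 4: depth = 2
Maximum depth reached: 2

2


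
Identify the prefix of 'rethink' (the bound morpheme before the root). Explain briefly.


The word 'rethink' = 're' (prefix) + 'think' (root). The prefix is 're'.

re


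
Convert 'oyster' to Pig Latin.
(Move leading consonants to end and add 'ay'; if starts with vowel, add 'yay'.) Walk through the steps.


'oyster' starts with a vowel, so add 'yay': 'oysteryay'.

oysteryay


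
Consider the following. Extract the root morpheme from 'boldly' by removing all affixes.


Remove suffix '-ly' from 'boldly' to get root 'bold'.

bold


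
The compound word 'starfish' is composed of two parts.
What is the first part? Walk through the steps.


Split 'starfish' into 'star' + 'fish'. The first part is 'star'.

star


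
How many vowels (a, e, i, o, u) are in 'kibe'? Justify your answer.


Vowels in 'kibe': i, e = 2 vowels.

2


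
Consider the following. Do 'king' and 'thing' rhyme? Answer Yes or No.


Rime (stressed vowel + following sounds) of 'king': -ing = /ɪŋ/
Rime of 'thing': -ing = /ɪŋ/
/ɪŋ/ and /ɪŋ/ are the same ending sound, so the words rhyme.

Yes


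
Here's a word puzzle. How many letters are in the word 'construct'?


Spell out 'construct' and number each letter: c(1), o(2), n(3), s(4), t(5), r(6), u(7), c(8), t(9). Total: 9 letters.

9


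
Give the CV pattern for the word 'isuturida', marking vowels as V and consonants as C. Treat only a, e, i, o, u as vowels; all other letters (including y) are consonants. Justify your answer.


Letter mapping: i = V, s = C, u = V, t = C, u = V, r = C, i = V, d = C, a = V.

VCVCVCVCV


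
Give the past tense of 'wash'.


Apply rule: Add -ed. 'wash' becomes 'washed'.

washed


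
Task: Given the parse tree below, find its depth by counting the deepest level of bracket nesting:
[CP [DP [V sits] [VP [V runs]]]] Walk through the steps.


Count bracket nesting levels:
'[' at pos 0: depth = 1
'[' at pos 4: depth = 2
'[' at pos 8: depth = 3
'[' at pos 17: depth = 3
'[' at pos 21: depth = 4
Maximum depth reached: 4

4


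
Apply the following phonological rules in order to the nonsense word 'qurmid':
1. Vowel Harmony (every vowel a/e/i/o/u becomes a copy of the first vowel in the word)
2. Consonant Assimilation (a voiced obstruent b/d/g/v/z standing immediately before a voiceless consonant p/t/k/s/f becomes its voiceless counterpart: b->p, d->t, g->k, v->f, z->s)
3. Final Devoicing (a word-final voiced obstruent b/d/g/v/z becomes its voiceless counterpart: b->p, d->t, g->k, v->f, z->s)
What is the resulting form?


Starting form: 'qurmid'
Rule 1: Vowel Harmony: all vowels become 'u' (matching first vowel). 'qurmid' -> 'qurmud'
Rule 2: Consonant Assimilation: no voiced obstruent (b/d/g/v/z) stands immediately before a voiceless consonant (p/t/k/s/f). No change.
Rule 3: Final Devoicing: word-final voiced obstruent 'd' becomes voiceless 't'. 'qurmud' -> 'qurmut'
Final form: 'qurmut'

qurmut


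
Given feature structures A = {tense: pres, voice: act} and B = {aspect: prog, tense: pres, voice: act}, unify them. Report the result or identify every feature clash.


Compare features:
aspect: A=_ vs B=prog -> unified: prog
tense: A=pres vs B=pres -> unified: pres
voice: A=act vs B=act -> unified: act
No clashes found.

Unified: {aspect: prog, tense: pres, voice: act}


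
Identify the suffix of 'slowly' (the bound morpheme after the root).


The word 'slowly' = 'slow' (root) + '-ly' (suffix). The suffix is '-ly'.

ly


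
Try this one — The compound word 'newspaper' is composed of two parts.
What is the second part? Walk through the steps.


Split 'newspaper' into 'news' + 'paper'. The second part is 'paper'.

paper


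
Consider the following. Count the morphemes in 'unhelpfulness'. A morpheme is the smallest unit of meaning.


Decomposition: un- (prefix) + help (root) + -ful (suffix) + -ness (suffix) = 4 morpheme(s)

4 morphemes


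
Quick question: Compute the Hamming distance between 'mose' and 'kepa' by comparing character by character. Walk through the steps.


Alignment:
Position 1: 'm' vs 'k' = DIFFER
Position 2: 'o' vs 'e' = DIFFER
Position 3: 's' vs 'p' = DIFFER
Position 4: 'e' vs 'a' = DIFFER
Total differences: 4

4


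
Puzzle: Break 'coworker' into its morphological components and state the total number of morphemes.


Step 1: Identify prefix: 'co' (meaning: together)
Step 2: Identify root: 'work'
Step 3: Identify suffix(es): 'er'
Decomposition: co- (prefix: together) + work (root) + -er (suffix: one who)
Total morphemes: 3

3 morphemes (co- (prefix: together) + work (root) + -er (suffix: one who))


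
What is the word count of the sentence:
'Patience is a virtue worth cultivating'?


Split into words: Patience | is | a | virtue | worth | cultivating = 6 words.

6


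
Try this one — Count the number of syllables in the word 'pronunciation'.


Break 'pronunciation' into syllables: pro-nun-ci-a-tion -> pro | nun | ci | a | tion = 5 syllables

5 syllables


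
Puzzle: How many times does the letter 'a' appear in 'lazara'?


Letter 'a' in 'lazara': found at position(s) 2, 4, 6 = 3 occurrence(s).

3


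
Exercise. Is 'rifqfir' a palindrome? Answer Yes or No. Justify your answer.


Forward: 'rifqfir'
Reversed: 'rifqfir'
They are identical.

Yes


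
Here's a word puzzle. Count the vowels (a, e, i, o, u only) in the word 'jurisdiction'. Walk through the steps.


Vowels in 'jurisdiction': u, i, i, i, o = 5 vowels.

5


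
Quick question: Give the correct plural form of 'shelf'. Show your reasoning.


Apply rule: Change -f to -ves. 'shelf' becomes 'shelves'.

shelves


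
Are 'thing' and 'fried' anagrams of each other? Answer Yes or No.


Sorted letters of 'thing': 'ghint'
Sorted letters of 'fried': 'defir'
They do not match.

No


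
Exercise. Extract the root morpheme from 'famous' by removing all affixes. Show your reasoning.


Remove suffix '-ous' from 'famous' to get root 'fame'.

fame


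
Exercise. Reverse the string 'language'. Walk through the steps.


Reverse 'language' character by character: 'egaugnal'.

egaugnal


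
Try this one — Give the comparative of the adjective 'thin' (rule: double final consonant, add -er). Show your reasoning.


Apply comparative formation (double final consonant, add -er): 'thin' -> 'thinner'.

thinner


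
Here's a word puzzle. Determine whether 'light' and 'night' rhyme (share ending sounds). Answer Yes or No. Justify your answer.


Rime (stressed vowel + following sounds) of 'light': -ight = /aɪt/
Rime of 'night': -ight = /aɪt/
/aɪt/ and /aɪt/ are the same ending sound, so the words rhyme.

Yes


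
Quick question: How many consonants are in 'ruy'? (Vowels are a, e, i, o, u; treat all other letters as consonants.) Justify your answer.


Consonants in 'ruy': r, y = 2 consonants.

2


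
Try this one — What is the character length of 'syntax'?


Spell out 'syntax' and number each letter: s(1), y(2), n(3), t(4), a(5), x(6). Total: 6 letters.

6


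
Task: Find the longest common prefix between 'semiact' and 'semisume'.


Compare from the start: 4 characters match: 'semi'. Mismatch at position 5: 'a' vs 's'.

semi


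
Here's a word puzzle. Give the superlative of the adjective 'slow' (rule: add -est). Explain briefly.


Apply superlative formation (add -est): 'slow' -> 'slowest'.

slowest


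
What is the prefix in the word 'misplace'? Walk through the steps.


The word 'misplace' = 'mis' (prefix) + 'place' (root). The prefix is 'mis'.

mis


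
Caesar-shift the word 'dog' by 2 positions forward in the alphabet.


Shift each letter by 2: d -> f, o -> q, g -> i. Result: 'fqi'.

fqi


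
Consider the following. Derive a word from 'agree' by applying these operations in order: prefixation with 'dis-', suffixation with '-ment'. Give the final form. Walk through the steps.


Step 1: Add prefix 'dis-' to 'agree' = 'disagree'
Step 2: Add suffix '-ment' to 'disagree' = 'disagreement'

disagreement


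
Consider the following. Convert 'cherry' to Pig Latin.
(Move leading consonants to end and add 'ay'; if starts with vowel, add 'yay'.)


'cherry': move consonant cluster 'ch' to end and add 'ay': 'errychay'.

errychay


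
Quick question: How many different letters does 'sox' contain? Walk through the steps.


Unique letters in 'sox': {o, s, x} = 3 distinct letters.

3


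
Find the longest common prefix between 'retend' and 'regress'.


Compare from the start: 2 characters match: 're'. Mismatch at position 3: 't' vs 'g'.

re


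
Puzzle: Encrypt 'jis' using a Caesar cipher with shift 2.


Shift each letter by 2: j -> l, i -> k, s -> u. Result: 'lku'.

lku


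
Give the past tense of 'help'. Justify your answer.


Apply rule: Add -ed. 'help' becomes 'helped'.

helped


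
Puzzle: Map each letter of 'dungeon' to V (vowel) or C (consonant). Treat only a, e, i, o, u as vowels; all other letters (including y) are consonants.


Letter mapping: d = C, u = V, n = C, g = C, e = V, o = V, n = C.

CVCCVVC


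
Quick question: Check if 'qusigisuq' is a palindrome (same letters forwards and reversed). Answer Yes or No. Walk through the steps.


Forward: 'qusigisuq'
Reversed: 'qusigisuq'
They are identical.

Yes


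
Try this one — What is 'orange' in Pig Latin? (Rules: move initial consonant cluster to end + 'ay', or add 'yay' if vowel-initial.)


'orange' starts with a vowel, so add 'yay': 'orangeyay'.

orangeyay


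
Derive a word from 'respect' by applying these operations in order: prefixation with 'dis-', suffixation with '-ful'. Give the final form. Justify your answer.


Step 1: Add prefix 'dis-' to 'respect' = 'disrespect'
Step 2: Add suffix '-ful' to 'disrespect' = 'disrespectful'

disrespectful


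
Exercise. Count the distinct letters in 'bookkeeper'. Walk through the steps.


Unique letters in 'bookkeeper': {b, e, k, o, p, r} = 6 distinct letters.

6


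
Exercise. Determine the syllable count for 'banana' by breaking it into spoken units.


Break 'banana' into syllables: ba-na-na -> ba | na | na = 3 syllables

3 syllables


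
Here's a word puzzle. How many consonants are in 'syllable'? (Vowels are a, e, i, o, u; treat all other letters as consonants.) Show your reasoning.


Consonants in 'syllable': s, y, l, l, b, l = 6 consonants.

6


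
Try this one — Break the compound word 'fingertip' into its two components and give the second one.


Split 'fingertip' into 'finger' + 'tip'. The second part is 'tip'.

tip


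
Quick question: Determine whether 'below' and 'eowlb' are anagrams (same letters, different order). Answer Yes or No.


Sorted letters of 'below': 'below'
Sorted letters of 'eowlb': 'below'
They match.

Yes


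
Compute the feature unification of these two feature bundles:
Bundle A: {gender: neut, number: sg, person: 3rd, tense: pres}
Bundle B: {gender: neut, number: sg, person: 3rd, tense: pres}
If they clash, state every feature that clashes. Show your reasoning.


Compare features:
gender: A=neut vs B=neut -> unified: neut
number: A=sg vs B=sg -> unified: sg
person: A=3rd vs B=3rd -> unified: 3rd
tense: A=pres vs B=pres -> unified: pres
No clashes found.

Unified: {gender: neut, number: sg, person: 3rd, tense: pres}


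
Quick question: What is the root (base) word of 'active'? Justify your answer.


Remove suffix '-ive' from 'active' to get root 'act'.

act


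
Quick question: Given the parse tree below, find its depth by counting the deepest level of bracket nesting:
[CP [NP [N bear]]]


Count bracket nesting levels:
'[' at pos 0: depth = 1
'[' at pos 4: depth = 2
'[' at pos 8: depth = 3
Maximum depth reached: 3

3


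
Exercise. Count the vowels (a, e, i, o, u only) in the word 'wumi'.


Vowels in 'wumi': u, i = 2 vowels.

2


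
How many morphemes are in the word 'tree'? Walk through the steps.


Decomposition: tree (free morpheme) = 1 morpheme(s)

1 morphemes


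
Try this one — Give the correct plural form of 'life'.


Apply rule: Change -fe to -ves. 'life' becomes 'lives'.

lives


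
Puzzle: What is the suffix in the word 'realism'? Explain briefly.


The word 'realism' = 'real' (root) + '-ism' (suffix). The suffix is '-ism'.

ism


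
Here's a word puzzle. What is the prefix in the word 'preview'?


The word 'preview' = 'pre' (prefix) + 'view' (root). The prefix is 'pre'.

pre


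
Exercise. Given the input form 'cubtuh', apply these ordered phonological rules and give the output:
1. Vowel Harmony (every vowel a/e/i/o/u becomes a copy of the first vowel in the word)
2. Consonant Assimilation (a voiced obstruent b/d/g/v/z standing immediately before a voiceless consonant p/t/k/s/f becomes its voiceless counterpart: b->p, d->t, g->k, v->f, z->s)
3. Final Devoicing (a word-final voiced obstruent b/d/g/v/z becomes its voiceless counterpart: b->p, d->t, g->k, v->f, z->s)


Starting form: 'cubtuh'
Rule 1: Vowel Harmony: all vowels already match. No change.
Rule 2: Consonant Assimilation: voiced obstruent before voiceless consonant becomes voiceless ('bt' -> 'pt'). 'cubtuh' -> 'cuptuh'
Rule 3: Final Devoicing: final consonant 'h' is not one of the voiced obstruents b/d/g/v/z. No change.
Final form: 'cuptuh'

cuptuh


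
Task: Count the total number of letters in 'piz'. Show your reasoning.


Spell out 'piz' and number each letter: p(1), i(2), z(3). Total: 3 letters.

3


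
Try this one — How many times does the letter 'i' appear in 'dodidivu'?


Letter 'i' in 'dodidivu': found at position(s) 4, 6 = 2 occurrence(s).

2


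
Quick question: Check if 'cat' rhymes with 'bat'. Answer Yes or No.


Rime (stressed vowel + following sounds) of 'cat': -at = /æt/
Rime of 'bat': -at = /æt/
/æt/ and /æt/ are the same ending sound, so the words rhyme.

Yes


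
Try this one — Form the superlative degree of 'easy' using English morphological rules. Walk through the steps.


Apply superlative formation (consonant + y: change y to i, add -est): 'easy' -> 'easiest'.

easiest


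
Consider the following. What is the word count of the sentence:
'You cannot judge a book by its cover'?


Split into words: You | cannot | judge | a | book | by | its | cover = 8 words.

8


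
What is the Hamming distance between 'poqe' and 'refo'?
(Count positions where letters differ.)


Alignment:
Position 1: 'p' vs 'r' = DIFFER
Position 2: 'o' vs 'e' = DIFFER
Position 3: 'q' vs 'f' = DIFFER
Position 4: 'e' vs 'o' = DIFFER
Total differences: 4

4


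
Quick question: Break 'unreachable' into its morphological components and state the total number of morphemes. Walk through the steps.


Step 1: Identify prefix: 'un' (meaning: not/reverse)
Step 2: Identify root: 'reach'
Step 3: Identify suffix(es): 'able'
Decomposition: un- (prefix: not/reverse) + reach (root) + -able (suffix: capable of)
Total morphemes: 3

3 morphemes (un- (prefix: not/reverse) + reach (root) + -able (suffix: capable of))


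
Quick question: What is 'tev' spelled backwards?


Reverse 'tev' character by character: 'vet'.

vet


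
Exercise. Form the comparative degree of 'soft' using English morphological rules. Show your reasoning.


Apply comparative formation (add -er): 'soft' -> 'softer'.

softer


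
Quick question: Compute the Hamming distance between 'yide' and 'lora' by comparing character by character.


Alignment:
Position 1: 'y' vs 'l' = DIFFER
Position 2: 'i' vs 'o' = DIFFER
Position 3: 'd' vs 'r' = DIFFER
Position 4: 'e' vs 'a' = DIFFER
Total differences: 4

4


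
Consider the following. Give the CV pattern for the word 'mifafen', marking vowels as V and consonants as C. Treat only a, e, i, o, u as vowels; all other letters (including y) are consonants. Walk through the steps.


Letter mapping: m = C, i = V, f = C, a = V, f = C, e = V, n = C.

CVCVCVC
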